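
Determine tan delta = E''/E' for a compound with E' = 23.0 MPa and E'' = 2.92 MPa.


tan delta = E'' / E'
= 2.92 / 23.0
= 0.127

tan delta = 0.127


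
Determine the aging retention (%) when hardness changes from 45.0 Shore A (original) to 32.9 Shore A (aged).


Retention = aged / original * 100
= 32.9 / 45.0 * 100
= 73.1%

73.1%


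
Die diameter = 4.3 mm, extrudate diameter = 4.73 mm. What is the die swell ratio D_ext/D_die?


Die swell ratio = D_extrudate / D_die
= 4.73 / 4.3
= 1.1

Die swell = 1.1


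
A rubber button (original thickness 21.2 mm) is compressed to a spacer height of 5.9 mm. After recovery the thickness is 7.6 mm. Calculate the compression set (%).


CS = (t0 - recovered) / (t0 - ts) * 100
= (21.2 - 7.6) / (21.2 - 5.9) * 100
= 13.6 / 15.3 * 100
= 88.9%

88.9%


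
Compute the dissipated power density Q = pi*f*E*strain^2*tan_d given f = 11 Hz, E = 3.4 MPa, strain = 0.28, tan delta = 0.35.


Q = pi * f * E * strain^2 * tan_d
= pi * 11 * 3.4 * 0.28^2 * 0.35
= pi * 11 * 3.4 * 0.0784 * 0.35
= 3.2241

Q = 3.2241


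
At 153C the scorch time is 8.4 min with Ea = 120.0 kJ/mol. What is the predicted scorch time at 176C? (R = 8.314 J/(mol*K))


Convert temperatures: T1 = 153 + 273.15 = 426.15 K, T2 = 176 + 273.15 = 449.15 K
ts2_new = 8.4 * exp(120000 / 8.314 * (1/449.15 - 1/426.15))
1/T2 - 1/T1 = -1.2016e-04
ts2_new = 1.48 min

1.48 min


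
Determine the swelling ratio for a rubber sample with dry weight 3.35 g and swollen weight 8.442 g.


Q = W_swollen / W_dry
Q = 8.442 / 3.35
Q = 2.52

Q = 2.52


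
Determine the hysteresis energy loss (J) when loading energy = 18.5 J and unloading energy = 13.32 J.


Hysteresis loss = loading - unloading
= 18.5 - 13.32
= 5.18 J

5.18 J


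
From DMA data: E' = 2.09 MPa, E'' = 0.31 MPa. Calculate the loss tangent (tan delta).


tan delta = E'' / E'
= 0.31 / 2.09
= 0.1483

tan delta = 0.1483


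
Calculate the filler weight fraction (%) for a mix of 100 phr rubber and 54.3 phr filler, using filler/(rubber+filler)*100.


Filler % = filler / (rubber + filler) * 100
= 54.3 / (100 + 54.3) * 100
= 54.3 / 154.3 * 100
= 35.19%

35.19%


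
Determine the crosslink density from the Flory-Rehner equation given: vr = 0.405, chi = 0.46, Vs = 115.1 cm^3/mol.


ln(1 - vr) = ln(1 - 0.405) = -0.5192
Numerator = -((-0.5192) + 0.405 + 0.46 * 0.405^2) = 0.0387
Denominator = 115.1 * (0.405^(1/3) - 0.405/2) = 61.8506
nu = 0.0387 / 61.8506 = 6.2639e-04 mol/cm^3

6.2639e-04 mol/cm^3


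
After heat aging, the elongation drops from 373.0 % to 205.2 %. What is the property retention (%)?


Retention = aged / original * 100
= 205.2 / 373.0 * 100
= 55.0%

55.0%


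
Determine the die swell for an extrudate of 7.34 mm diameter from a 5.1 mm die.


Die swell ratio = D_extrudate / D_die
= 7.34 / 5.1
= 1.439

Die swell = 1.439


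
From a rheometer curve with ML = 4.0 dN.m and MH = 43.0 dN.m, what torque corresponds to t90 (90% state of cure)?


M90 = ML + 0.9 * (MH - ML)
M90 = 4.0 + 0.9 * (43.0 - 4.0)
M90 = 4.0 + 0.9 * 39.0
M90 = 39.1 dN.m

39.1 dN.m


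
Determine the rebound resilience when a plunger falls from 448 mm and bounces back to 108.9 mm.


Resilience = h_rebound / h_drop * 100
= 108.9 / 448 * 100
= 24.3%

24.3%


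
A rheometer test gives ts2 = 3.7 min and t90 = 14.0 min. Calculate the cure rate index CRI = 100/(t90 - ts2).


CRI = 100 / (t90 - ts2)
= 100 / (14.0 - 3.7)
= 100 / 10.3
= 9.71 min^-1

9.71 min^-1


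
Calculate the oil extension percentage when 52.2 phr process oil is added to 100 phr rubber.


Oil % = oil / (100 + oil) * 100
= 52.2 / (100 + 52.2) * 100
= 52.2 / 152.2 * 100
= 34.3%

34.3%


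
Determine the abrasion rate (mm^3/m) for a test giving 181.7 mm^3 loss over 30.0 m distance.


Rate = volume_loss / distance
= 181.7 / 30.0
= 6.057 mm^3/m

6.057 mm^3/m


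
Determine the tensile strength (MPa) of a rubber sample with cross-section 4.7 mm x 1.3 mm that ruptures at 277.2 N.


Area = width * thickness = 4.7 * 1.3 = 6.11 mm^2
TS = force / area = 277.2 / 6.11 = 45.37 MPa

45.37 MPa


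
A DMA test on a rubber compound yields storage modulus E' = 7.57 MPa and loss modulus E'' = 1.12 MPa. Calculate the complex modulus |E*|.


|E*| = sqrt(E'^2 + E''^2)
= sqrt(7.57^2 + 1.12^2)
= sqrt(57.3049 + 1.2544)
= 7.652 MPa

7.652 MPa


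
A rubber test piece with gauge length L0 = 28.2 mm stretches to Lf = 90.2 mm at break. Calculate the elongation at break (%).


Elongation = (Lf - L0) / L0 * 100
= (90.2 - 28.2) / 28.2 * 100
= 62.0 / 28.2 * 100
= 219.9%

219.9%


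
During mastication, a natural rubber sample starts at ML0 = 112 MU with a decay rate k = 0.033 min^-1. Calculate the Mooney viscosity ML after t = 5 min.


ML = ML0 * exp(-k * t)
ML = 112 * exp(-0.033 * 5)
ML = 112 * 0.8479
ML = 94.96 MU

94.96 MU


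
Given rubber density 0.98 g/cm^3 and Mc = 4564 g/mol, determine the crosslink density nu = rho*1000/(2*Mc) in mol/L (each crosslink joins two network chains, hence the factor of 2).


nu = rho * 1000 / (2 * Mc)
nu = 0.98 * 1000 / (2 * 4564)
nu = 980.0 / 9128
nu = 0.1074 mol/L

0.1074 mol/L


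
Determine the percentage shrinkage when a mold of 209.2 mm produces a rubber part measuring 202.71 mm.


Shrinkage = (mold - part) / mold * 100
= (209.2 - 202.71) / 209.2 * 100
= 6.49 / 209.2 * 100
= 3.1%

3.1%


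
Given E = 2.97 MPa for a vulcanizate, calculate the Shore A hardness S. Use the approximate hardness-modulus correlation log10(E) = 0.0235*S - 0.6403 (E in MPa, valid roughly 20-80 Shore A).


log10(E) = 0.0235*S - 0.6403  =>  S = (log10(E) + 0.6403) / 0.0235
log10(2.97) = 0.472756
S = (0.472756 + 0.6403) / 0.0235 = 1.113056 / 0.0235
S = 47.4

Shore A = 47.4


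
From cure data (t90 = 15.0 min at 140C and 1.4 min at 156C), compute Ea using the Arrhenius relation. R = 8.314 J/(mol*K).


T1 = 413.15 K, T2 = 429.15 K
1/T1 - 1/T2 = 9.0241e-05
ln(t1/t2) = ln(15.0/1.4) = 2.3716
Ea = 8.314 * 2.3716 / 9.0241e-05 = 218496.4161 J/mol
Ea = 218.5 kJ/mol

218.5 kJ/mol


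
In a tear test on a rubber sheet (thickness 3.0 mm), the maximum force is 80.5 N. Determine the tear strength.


Tear strength = force / thickness
= 80.5 / 3.0
= 26.83 N/mm

26.83 N/mm


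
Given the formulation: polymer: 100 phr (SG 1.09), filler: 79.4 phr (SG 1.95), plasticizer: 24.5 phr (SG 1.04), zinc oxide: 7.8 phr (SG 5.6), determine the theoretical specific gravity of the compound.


Sum of weights = 211.7
Volume contributions:
  polymer: 100/1.09 = 91.7431
  filler: 79.4/1.95 = 40.7179
  plasticizer: 24.5/1.04 = 23.5577
  zinc oxide: 7.8/5.6 = 1.3929
Sum of volumes = 157.4116
SG = 211.7 / 157.4116 = 1.345

SG = 1.345


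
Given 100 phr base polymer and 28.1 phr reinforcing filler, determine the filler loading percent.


Filler % = filler / (rubber + filler) * 100
= 28.1 / (100 + 28.1) * 100
= 28.1 / 128.1 * 100
= 21.94%

21.94%


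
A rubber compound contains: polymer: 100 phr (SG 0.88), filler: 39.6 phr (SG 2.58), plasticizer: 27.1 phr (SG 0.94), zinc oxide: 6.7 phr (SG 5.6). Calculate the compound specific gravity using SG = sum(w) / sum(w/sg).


Sum of weights = 173.4
Volume contributions:
  polymer: 100/0.88 = 113.6364
  filler: 39.6/2.58 = 15.3488
  plasticizer: 27.1/0.94 = 28.8298
  zinc oxide: 6.7/5.6 = 1.1964
Sum of volumes = 159.0114
SG = 173.4 / 159.0114 = 1.09

SG = 1.09


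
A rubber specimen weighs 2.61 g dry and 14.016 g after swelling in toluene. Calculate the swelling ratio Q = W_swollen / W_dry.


Q = W_swollen / W_dry
Q = 14.016 / 2.61
Q = 5.37

Q = 5.37


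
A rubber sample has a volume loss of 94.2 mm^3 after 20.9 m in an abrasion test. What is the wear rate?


Rate = volume_loss / distance
= 94.2 / 20.9
= 4.507 mm^3/m

4.507 mm^3/m


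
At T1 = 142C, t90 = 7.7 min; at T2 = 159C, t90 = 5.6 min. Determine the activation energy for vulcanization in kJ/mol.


T1 = 415.15 K, T2 = 432.15 K
1/T1 - 1/T2 = 9.4757e-05
ln(t1/t2) = ln(7.7/5.6) = 0.3185
Ea = 8.314 * 0.3185 / 9.4757e-05 = 27941.3252 J/mol
Ea = 27.94 kJ/mol

27.94 kJ/mol


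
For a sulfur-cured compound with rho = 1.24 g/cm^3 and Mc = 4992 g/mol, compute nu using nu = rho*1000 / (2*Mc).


nu = rho * 1000 / (2 * Mc)
nu = 1.24 * 1000 / (2 * 4992)
nu = 1240.0 / 9984
nu = 0.1242 mol/L

0.1242 mol/L


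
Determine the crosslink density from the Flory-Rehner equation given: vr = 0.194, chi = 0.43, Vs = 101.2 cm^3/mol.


ln(1 - vr) = ln(1 - 0.194) = -0.2157
Numerator = -((-0.2157) + 0.194 + 0.43 * 0.194^2) = 0.0055
Denominator = 101.2 * (0.194^(1/3) - 0.194/2) = 48.7679
nu = 0.0055 / 48.7679 = 1.1253e-04 mol/cm^3

1.1253e-04 mol/cm^3


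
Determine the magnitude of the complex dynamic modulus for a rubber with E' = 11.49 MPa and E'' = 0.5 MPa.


|E*| = sqrt(E'^2 + E''^2)
= sqrt(11.49^2 + 0.5^2)
= sqrt(132.0201 + 0.2500)
= 11.501 MPa

11.501 MPa


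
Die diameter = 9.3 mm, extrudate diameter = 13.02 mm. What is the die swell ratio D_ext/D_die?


Die swell ratio = D_extrudate / D_die
= 13.02 / 9.3
= 1.4

Die swell = 1.4


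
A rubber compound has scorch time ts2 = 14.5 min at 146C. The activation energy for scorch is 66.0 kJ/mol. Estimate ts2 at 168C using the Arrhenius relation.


Convert temperatures: T1 = 146 + 273.15 = 419.15 K, T2 = 168 + 273.15 = 441.15 K
ts2_new = 14.5 * exp(66000 / 8.314 * (1/441.15 - 1/419.15))
1/T2 - 1/T1 = -1.1898e-04
ts2_new = 5.64 min

5.64 min


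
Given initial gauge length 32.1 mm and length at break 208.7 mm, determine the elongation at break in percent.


Elongation = (Lf - L0) / L0 * 100
= (208.7 - 32.1) / 32.1 * 100
= 176.6 / 32.1 * 100
= 550.2%

550.2%


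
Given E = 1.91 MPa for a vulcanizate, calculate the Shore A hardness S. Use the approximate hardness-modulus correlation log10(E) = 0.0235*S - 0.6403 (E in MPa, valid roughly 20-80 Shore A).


log10(E) = 0.0235*S - 0.6403  =>  S = (log10(E) + 0.6403) / 0.0235
log10(1.91) = 0.281033
S = (0.281033 + 0.6403) / 0.0235 = 0.921333 / 0.0235
S = 39.2

Shore A = 39.2


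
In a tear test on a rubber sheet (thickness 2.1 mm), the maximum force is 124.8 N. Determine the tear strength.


Tear strength = force / thickness
= 124.8 / 2.1
= 59.43 N/mm

59.43 N/mm


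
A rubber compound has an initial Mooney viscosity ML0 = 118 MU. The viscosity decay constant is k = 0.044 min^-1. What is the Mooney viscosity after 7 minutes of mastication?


ML = ML0 * exp(-k * t)
ML = 118 * exp(-0.044 * 7)
ML = 118 * 0.7349
ML = 86.72 MU

86.72 MU


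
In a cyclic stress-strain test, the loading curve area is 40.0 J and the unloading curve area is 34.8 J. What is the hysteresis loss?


Hysteresis loss = loading - unloading
= 40.0 - 34.8
= 5.2 J

5.2 J


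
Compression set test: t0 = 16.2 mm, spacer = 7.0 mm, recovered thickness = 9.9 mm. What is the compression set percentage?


CS = (t0 - recovered) / (t0 - ts) * 100
= (16.2 - 9.9) / (16.2 - 7.0) * 100
= 6.3 / 9.2 * 100
= 68.5%

68.5%


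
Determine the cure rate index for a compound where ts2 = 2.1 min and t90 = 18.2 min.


CRI = 100 / (t90 - ts2)
= 100 / (18.2 - 2.1)
= 100 / 16.1
= 6.21 min^-1

6.21 min^-1


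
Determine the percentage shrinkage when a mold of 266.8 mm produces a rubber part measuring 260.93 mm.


Shrinkage = (mold - part) / mold * 100
= (266.8 - 260.93) / 266.8 * 100
= 5.87 / 266.8 * 100
= 2.2%

2.2%


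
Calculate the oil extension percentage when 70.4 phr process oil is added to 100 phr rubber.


Oil % = oil / (100 + oil) * 100
= 70.4 / (100 + 70.4) * 100
= 70.4 / 170.4 * 100
= 41.31%

41.31%


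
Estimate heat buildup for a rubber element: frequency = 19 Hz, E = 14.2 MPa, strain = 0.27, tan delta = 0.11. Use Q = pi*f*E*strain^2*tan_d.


Q = pi * f * E * strain^2 * tan_d
= pi * 19 * 14.2 * 0.27^2 * 0.11
= pi * 19 * 14.2 * 0.0729 * 0.11
= 6.7969

Q = 6.7969


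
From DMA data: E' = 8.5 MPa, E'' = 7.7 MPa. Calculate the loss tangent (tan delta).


tan delta = E'' / E'
= 7.7 / 8.5
= 0.9059

tan delta = 0.9059


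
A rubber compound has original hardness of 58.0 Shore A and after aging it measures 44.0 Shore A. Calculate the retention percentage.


Retention = aged / original * 100
= 44.0 / 58.0 * 100
= 75.9%

75.9%


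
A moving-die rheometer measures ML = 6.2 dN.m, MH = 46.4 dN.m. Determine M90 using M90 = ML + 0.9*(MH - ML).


M90 = ML + 0.9 * (MH - ML)
M90 = 6.2 + 0.9 * (46.4 - 6.2)
M90 = 6.2 + 0.9 * 40.2
M90 = 42.38 dN.m

42.38 dN.m


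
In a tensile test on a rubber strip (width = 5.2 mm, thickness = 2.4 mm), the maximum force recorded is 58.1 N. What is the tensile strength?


Area = width * thickness = 5.2 * 2.4 = 12.48 mm^2
TS = force / area = 58.1 / 12.48 = 4.66 MPa

4.66 MPa


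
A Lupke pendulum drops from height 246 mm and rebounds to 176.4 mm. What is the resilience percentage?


Resilience = h_rebound / h_drop * 100
= 176.4 / 246 * 100
= 71.7%

71.7%


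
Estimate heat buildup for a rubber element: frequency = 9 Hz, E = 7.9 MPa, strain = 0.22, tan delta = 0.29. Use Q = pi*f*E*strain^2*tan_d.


Q = pi * f * E * strain^2 * tan_d
= pi * 9 * 7.9 * 0.22^2 * 0.29
= pi * 9 * 7.9 * 0.0484 * 0.29
= 3.1352

Q = 3.1352


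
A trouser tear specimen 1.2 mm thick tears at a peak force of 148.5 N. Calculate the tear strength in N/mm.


Tear strength = force / thickness
= 148.5 / 1.2
= 123.75 N/mm

123.75 N/mm


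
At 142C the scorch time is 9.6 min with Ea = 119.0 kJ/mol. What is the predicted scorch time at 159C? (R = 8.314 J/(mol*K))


Convert temperatures: T1 = 142 + 273.15 = 415.15 K, T2 = 159 + 273.15 = 432.15 K
ts2_new = 9.6 * exp(119000 / 8.314 * (1/432.15 - 1/415.15))
1/T2 - 1/T1 = -9.4757e-05
ts2_new = 2.47 min

2.47 min


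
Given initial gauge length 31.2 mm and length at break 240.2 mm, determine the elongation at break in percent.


Elongation = (Lf - L0) / L0 * 100
= (240.2 - 31.2) / 31.2 * 100
= 209.0 / 31.2 * 100
= 669.9%

669.9%


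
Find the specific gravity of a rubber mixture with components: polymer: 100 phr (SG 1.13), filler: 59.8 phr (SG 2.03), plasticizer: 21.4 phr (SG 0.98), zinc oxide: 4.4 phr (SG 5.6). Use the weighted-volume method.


Sum of weights = 185.6
Volume contributions:
  polymer: 100/1.13 = 88.4956
  filler: 59.8/2.03 = 29.4581
  plasticizer: 21.4/0.98 = 21.8367
  zinc oxide: 4.4/5.6 = 0.7857
Sum of volumes = 140.5762
SG = 185.6 / 140.5762 = 1.32

SG = 1.32


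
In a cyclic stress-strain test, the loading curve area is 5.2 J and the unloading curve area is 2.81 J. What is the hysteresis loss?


Hysteresis loss = loading - unloading
= 5.2 - 2.81
= 2.39 J

2.39 J


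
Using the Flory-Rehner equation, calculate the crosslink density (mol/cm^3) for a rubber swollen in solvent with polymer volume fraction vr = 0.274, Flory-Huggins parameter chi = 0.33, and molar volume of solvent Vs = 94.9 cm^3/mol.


ln(1 - vr) = ln(1 - 0.274) = -0.3202
Numerator = -((-0.3202) + 0.274 + 0.33 * 0.274^2) = 0.0214
Denominator = 94.9 * (0.274^(1/3) - 0.274/2) = 48.6369
nu = 0.0214 / 48.6369 = 4.4062e-04 mol/cm^3

4.4062e-04 mol/cm^3


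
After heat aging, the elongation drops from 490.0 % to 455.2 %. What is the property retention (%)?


Retention = aged / original * 100
= 455.2 / 490.0 * 100
= 92.9%

92.9%


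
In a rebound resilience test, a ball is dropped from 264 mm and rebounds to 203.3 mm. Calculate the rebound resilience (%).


Resilience = h_rebound / h_drop * 100
= 203.3 / 264 * 100
= 77.0%

77.0%


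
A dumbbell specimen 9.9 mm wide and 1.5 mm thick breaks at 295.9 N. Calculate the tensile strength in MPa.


Area = width * thickness = 9.9 * 1.5 = 14.85 mm^2
TS = force / area = 295.9 / 14.85 = 19.93 MPa

19.93 MPa


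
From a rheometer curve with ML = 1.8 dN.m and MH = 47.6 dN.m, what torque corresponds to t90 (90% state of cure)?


M90 = ML + 0.9 * (MH - ML)
M90 = 1.8 + 0.9 * (47.6 - 1.8)
M90 = 1.8 + 0.9 * 45.8
M90 = 43.02 dN.m

43.02 dN.m


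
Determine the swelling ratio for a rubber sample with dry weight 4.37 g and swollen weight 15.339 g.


Q = W_swollen / W_dry
Q = 15.339 / 4.37
Q = 3.51

Q = 3.51


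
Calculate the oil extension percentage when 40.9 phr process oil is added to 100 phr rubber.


Oil % = oil / (100 + oil) * 100
= 40.9 / (100 + 40.9) * 100
= 40.9 / 140.9 * 100
= 29.03%

29.03%


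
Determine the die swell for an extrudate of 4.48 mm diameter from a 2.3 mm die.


Die swell ratio = D_extrudate / D_die
= 4.48 / 2.3
= 1.948

Die swell = 1.948


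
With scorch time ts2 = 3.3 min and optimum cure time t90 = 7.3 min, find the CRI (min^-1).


CRI = 100 / (t90 - ts2)
= 100 / (7.3 - 3.3)
= 100 / 4.0
= 25.0 min^-1

25.0 min^-1


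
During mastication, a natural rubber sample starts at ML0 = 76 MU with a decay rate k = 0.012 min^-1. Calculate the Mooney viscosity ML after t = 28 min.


ML = ML0 * exp(-k * t)
ML = 76 * exp(-0.012 * 28)
ML = 76 * 0.7146
ML = 54.31 MU

54.31 MU


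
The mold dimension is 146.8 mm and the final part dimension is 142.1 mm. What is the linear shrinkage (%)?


Shrinkage = (mold - part) / mold * 100
= (146.8 - 142.1) / 146.8 * 100
= 4.7 / 146.8 * 100
= 3.2%

3.2%


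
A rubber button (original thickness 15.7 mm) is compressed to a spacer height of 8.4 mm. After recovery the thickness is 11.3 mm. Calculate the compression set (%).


CS = (t0 - recovered) / (t0 - ts) * 100
= (15.7 - 11.3) / (15.7 - 8.4) * 100
= 4.4 / 7.3 * 100
= 60.3%

60.3%


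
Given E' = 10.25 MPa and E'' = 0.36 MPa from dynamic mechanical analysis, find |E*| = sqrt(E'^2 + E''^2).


|E*| = sqrt(E'^2 + E''^2)
= sqrt(10.25^2 + 0.36^2)
= sqrt(105.0625 + 0.1296)
= 10.256 MPa

10.256 MPa


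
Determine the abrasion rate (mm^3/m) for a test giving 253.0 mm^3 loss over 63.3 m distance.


Rate = volume_loss / distance
= 253.0 / 63.3
= 3.997 mm^3/m

3.997 mm^3/m


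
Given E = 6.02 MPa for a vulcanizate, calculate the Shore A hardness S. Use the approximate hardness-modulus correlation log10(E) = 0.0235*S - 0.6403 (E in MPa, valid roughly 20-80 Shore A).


log10(E) = 0.0235*S - 0.6403  =>  S = (log10(E) + 0.6403) / 0.0235
log10(6.02) = 0.779596
S = (0.779596 + 0.6403) / 0.0235 = 1.419896 / 0.0235
S = 60.4

Shore A = 60.4


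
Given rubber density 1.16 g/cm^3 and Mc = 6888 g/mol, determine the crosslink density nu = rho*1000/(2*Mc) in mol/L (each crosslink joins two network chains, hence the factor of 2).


nu = rho * 1000 / (2 * Mc)
nu = 1.16 * 1000 / (2 * 6888)
nu = 1160.0 / 13776
nu = 0.0842 mol/L

0.0842 mol/L


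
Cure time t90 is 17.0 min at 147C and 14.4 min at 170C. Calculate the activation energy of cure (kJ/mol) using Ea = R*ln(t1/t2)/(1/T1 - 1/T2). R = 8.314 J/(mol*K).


T1 = 420.15 K, T2 = 443.15 K
1/T1 - 1/T2 = 1.2353e-04
ln(t1/t2) = ln(17.0/14.4) = 0.1660
Ea = 8.314 * 0.1660 / 1.2353e-04 = 11171.3719 J/mol
Ea = 11.17 kJ/mol

11.17 kJ/mol


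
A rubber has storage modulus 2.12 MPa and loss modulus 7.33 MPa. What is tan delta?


tan delta = E'' / E'
= 7.33 / 2.12
= 3.4575

tan delta = 3.4575


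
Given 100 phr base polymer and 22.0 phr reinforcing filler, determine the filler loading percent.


Filler % = filler / (rubber + filler) * 100
= 22.0 / (100 + 22.0) * 100
= 22.0 / 122.0 * 100
= 18.03%

18.03%


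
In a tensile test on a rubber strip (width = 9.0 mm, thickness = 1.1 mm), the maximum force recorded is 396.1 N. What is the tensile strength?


Area = width * thickness = 9.0 * 1.1 = 9.9 mm^2
TS = force / area = 396.1 / 9.9 = 40.01 MPa

40.01 MPa


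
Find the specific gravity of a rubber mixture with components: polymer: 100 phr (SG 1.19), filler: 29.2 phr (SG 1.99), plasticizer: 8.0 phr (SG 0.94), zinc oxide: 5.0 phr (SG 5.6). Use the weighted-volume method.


Sum of weights = 142.2
Volume contributions:
  polymer: 100/1.19 = 84.0336
  filler: 29.2/1.99 = 14.6734
  plasticizer: 8.0/0.94 = 8.5106
  zinc oxide: 5.0/5.6 = 0.8929
Sum of volumes = 108.1105
SG = 142.2 / 108.1105 = 1.315

SG = 1.315


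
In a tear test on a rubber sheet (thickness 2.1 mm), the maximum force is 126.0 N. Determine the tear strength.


Tear strength = force / thickness
= 126.0 / 2.1
= 60.0 N/mm

60.0 N/mm


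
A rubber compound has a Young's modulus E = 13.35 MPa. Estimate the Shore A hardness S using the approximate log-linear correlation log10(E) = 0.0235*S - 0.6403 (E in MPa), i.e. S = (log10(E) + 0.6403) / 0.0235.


log10(E) = 0.0235*S - 0.6403  =>  S = (log10(E) + 0.6403) / 0.0235
log10(13.35) = 1.125481
S = (1.125481 + 0.6403) / 0.0235 = 1.765781 / 0.0235
S = 75.1

Shore A = 75.1


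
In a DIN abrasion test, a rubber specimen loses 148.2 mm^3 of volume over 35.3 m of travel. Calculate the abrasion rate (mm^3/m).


Rate = volume_loss / distance
= 148.2 / 35.3
= 4.198 mm^3/m

4.198 mm^3/m


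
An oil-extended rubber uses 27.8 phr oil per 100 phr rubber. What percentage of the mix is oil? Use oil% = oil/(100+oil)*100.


Oil % = oil / (100 + oil) * 100
= 27.8 / (100 + 27.8) * 100
= 27.8 / 127.8 * 100
= 21.75%

21.75%


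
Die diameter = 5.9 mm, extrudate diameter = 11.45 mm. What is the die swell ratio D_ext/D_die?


Die swell ratio = D_extrudate / D_die
= 11.45 / 5.9
= 1.941

Die swell = 1.941


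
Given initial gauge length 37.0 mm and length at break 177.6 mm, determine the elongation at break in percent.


Elongation = (Lf - L0) / L0 * 100
= (177.6 - 37.0) / 37.0 * 100
= 140.6 / 37.0 * 100
= 380.0%

380.0%


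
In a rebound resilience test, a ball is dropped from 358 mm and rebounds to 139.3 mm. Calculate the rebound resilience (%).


Resilience = h_rebound / h_drop * 100
= 139.3 / 358 * 100
= 38.9%

38.9%


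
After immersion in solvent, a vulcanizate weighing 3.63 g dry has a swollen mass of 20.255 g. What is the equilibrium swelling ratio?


Q = W_swollen / W_dry
Q = 20.255 / 3.63
Q = 5.58

Q = 5.58


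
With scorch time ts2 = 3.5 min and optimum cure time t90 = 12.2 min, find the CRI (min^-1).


CRI = 100 / (t90 - ts2)
= 100 / (12.2 - 3.5)
= 100 / 8.7
= 11.49 min^-1

11.49 min^-1


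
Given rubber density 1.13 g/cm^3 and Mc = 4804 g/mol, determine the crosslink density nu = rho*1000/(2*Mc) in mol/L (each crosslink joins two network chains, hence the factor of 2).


nu = rho * 1000 / (2 * Mc)
nu = 1.13 * 1000 / (2 * 4804)
nu = 1130.0 / 9608
nu = 0.1176 mol/L

0.1176 mol/L


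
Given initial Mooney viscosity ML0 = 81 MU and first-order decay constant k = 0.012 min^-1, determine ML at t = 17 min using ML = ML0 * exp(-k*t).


ML = ML0 * exp(-k * t)
ML = 81 * exp(-0.012 * 17)
ML = 81 * 0.8155
ML = 66.05 MU

66.05 MU


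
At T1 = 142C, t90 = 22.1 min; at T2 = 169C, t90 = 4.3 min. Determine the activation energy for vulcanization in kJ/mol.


T1 = 415.15 K, T2 = 442.15 K
1/T1 - 1/T2 = 1.4709e-04
ln(t1/t2) = ln(22.1/4.3) = 1.6370
Ea = 8.314 * 1.6370 / 1.4709e-04 = 92525.1251 J/mol
Ea = 92.53 kJ/mol

92.53 kJ/mol


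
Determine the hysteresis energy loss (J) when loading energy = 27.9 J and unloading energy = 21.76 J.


Hysteresis loss = loading - unloading
= 27.9 - 21.76
= 6.14 J

6.14 J


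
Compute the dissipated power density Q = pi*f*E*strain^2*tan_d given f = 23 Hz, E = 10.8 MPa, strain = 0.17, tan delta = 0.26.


Q = pi * f * E * strain^2 * tan_d
= pi * 23 * 10.8 * 0.17^2 * 0.26
= pi * 23 * 10.8 * 0.0289 * 0.26
= 5.8637

Q = 5.8637


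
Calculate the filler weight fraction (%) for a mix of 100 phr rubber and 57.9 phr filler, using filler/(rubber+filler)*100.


Filler % = filler / (rubber + filler) * 100
= 57.9 / (100 + 57.9) * 100
= 57.9 / 157.9 * 100
= 36.67%

36.67%


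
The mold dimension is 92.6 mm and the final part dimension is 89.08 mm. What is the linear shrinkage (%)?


Shrinkage = (mold - part) / mold * 100
= (92.6 - 89.08) / 92.6 * 100
= 3.52 / 92.6 * 100
= 3.8%

3.8%


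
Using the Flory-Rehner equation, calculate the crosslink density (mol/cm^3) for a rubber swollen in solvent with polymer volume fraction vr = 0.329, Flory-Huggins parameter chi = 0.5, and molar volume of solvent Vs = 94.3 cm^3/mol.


ln(1 - vr) = ln(1 - 0.329) = -0.3990
Numerator = -((-0.3990) + 0.329 + 0.5 * 0.329^2) = 0.0159
Denominator = 94.3 * (0.329^(1/3) - 0.329/2) = 49.5871
nu = 0.0159 / 49.5871 = 3.1996e-04 mol/cm^3

3.1996e-04 mol/cm^3


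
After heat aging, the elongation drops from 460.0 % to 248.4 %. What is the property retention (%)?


Retention = aged / original * 100
= 248.4 / 460.0 * 100
= 54.0%

54.0%


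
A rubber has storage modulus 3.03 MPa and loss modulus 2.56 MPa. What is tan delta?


tan delta = E'' / E'
= 2.56 / 3.03
= 0.8449

tan delta = 0.8449


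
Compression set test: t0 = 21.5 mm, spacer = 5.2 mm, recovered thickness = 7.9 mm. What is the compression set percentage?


CS = (t0 - recovered) / (t0 - ts) * 100
= (21.5 - 7.9) / (21.5 - 5.2) * 100
= 13.6 / 16.3 * 100
= 83.4%

83.4%


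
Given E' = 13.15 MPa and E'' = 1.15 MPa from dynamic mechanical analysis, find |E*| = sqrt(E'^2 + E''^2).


|E*| = sqrt(E'^2 + E''^2)
= sqrt(13.15^2 + 1.15^2)
= sqrt(172.9225 + 1.3225)
= 13.2 MPa

13.2 MPa


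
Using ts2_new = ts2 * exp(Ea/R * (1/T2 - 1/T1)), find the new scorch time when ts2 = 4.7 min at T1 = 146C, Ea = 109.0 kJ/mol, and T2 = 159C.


Convert temperatures: T1 = 146 + 273.15 = 419.15 K, T2 = 159 + 273.15 = 432.15 K
ts2_new = 4.7 * exp(109000 / 8.314 * (1/432.15 - 1/419.15))
1/T2 - 1/T1 = -7.1769e-05
ts2_new = 1.83 min

1.83 min


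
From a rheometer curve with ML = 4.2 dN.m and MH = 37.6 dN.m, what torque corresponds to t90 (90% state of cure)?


M90 = ML + 0.9 * (MH - ML)
M90 = 4.2 + 0.9 * (37.6 - 4.2)
M90 = 4.2 + 0.9 * 33.4
M90 = 34.26 dN.m

34.26 dN.m


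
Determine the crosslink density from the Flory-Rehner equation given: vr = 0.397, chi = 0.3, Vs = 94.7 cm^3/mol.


ln(1 - vr) = ln(1 - 0.397) = -0.5058
Numerator = -((-0.5058) + 0.397 + 0.3 * 0.397^2) = 0.0616
Denominator = 94.7 * (0.397^(1/3) - 0.397/2) = 50.8027
nu = 0.0616 / 50.8027 = 0.0012 mol/cm^3

0.0012 mol/cm^3


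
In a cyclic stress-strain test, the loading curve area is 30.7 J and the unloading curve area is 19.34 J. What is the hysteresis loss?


Hysteresis loss = loading - unloading
= 30.7 - 19.34
= 11.36 J

11.36 J


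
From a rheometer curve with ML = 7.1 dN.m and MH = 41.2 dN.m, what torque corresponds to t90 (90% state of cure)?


M90 = ML + 0.9 * (MH - ML)
M90 = 7.1 + 0.9 * (41.2 - 7.1)
M90 = 7.1 + 0.9 * 34.1
M90 = 37.79 dN.m

37.79 dN.m


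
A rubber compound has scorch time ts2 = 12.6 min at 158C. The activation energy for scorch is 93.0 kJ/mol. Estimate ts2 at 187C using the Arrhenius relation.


Convert temperatures: T1 = 158 + 273.15 = 431.15 K, T2 = 187 + 273.15 = 460.15 K
ts2_new = 12.6 * exp(93000 / 8.314 * (1/460.15 - 1/431.15))
1/T2 - 1/T1 = -1.4617e-04
ts2_new = 2.46 min

2.46 min


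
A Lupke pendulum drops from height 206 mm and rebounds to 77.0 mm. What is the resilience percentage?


Resilience = h_rebound / h_drop * 100
= 77.0 / 206 * 100
= 37.4%

37.4%


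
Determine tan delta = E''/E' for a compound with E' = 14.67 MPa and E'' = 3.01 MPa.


tan delta = E'' / E'
= 3.01 / 14.67
= 0.2052

tan delta = 0.2052


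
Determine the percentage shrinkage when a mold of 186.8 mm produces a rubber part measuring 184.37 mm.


Shrinkage = (mold - part) / mold * 100
= (186.8 - 184.37) / 186.8 * 100
= 2.43 / 186.8 * 100
= 1.3%

1.3%


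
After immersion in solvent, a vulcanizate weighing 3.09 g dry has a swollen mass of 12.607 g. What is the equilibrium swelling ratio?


Q = W_swollen / W_dry
Q = 12.607 / 3.09
Q = 4.08

Q = 4.08


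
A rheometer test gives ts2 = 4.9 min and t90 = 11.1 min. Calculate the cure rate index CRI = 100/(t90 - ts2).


CRI = 100 / (t90 - ts2)
= 100 / (11.1 - 4.9)
= 100 / 6.2
= 16.13 min^-1

16.13 min^-1


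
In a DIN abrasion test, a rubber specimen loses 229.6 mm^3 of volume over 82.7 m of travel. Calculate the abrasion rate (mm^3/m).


Rate = volume_loss / distance
= 229.6 / 82.7
= 2.776 mm^3/m

2.776 mm^3/m


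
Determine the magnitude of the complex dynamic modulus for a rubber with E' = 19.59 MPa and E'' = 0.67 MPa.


|E*| = sqrt(E'^2 + E''^2)
= sqrt(19.59^2 + 0.67^2)
= sqrt(383.7681 + 0.4489)
= 19.601 MPa

19.601 MPa


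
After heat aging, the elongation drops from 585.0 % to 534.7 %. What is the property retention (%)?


Retention = aged / original * 100
= 534.7 / 585.0 * 100
= 91.4%

91.4%


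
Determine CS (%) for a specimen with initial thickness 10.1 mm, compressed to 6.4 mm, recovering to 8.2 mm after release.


CS = (t0 - recovered) / (t0 - ts) * 100
= (10.1 - 8.2) / (10.1 - 6.4) * 100
= 1.9 / 3.7 * 100
= 51.4%

51.4%


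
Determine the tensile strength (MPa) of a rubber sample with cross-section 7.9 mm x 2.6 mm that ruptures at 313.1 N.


Area = width * thickness = 7.9 * 2.6 = 20.54 mm^2
TS = force / area = 313.1 / 20.54 = 15.24 MPa

15.24 MPa


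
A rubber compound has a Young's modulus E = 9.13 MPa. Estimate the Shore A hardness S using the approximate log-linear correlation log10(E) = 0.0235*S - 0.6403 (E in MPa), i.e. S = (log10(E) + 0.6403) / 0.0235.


log10(E) = 0.0235*S - 0.6403  =>  S = (log10(E) + 0.6403) / 0.0235
log10(9.13) = 0.960471
S = (0.960471 + 0.6403) / 0.0235 = 1.600771 / 0.0235
S = 68.1

Shore A = 68.1


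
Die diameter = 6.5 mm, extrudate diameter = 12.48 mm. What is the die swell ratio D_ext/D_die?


Die swell ratio = D_extrudate / D_die
= 12.48 / 6.5
= 1.92

Die swell = 1.92


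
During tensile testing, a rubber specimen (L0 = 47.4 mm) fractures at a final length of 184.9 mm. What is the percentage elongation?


Elongation = (Lf - L0) / L0 * 100
= (184.9 - 47.4) / 47.4 * 100
= 137.5 / 47.4 * 100
= 290.1%

290.1%


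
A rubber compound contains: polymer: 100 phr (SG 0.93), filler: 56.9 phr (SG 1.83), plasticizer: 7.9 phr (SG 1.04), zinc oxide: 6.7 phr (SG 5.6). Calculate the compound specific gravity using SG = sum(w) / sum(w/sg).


Sum of weights = 171.5
Volume contributions:
  polymer: 100/0.93 = 107.5269
  filler: 56.9/1.83 = 31.0929
  plasticizer: 7.9/1.04 = 7.5962
  zinc oxide: 6.7/5.6 = 1.1964
Sum of volumes = 147.4124
SG = 171.5 / 147.4124 = 1.163

SG = 1.163


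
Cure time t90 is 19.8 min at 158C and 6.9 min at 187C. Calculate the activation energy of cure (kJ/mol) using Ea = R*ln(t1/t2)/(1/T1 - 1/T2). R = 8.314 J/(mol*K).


T1 = 431.15 K, T2 = 460.15 K
1/T1 - 1/T2 = 1.4617e-04
ln(t1/t2) = ln(19.8/6.9) = 1.0542
Ea = 8.314 * 1.0542 / 1.4617e-04 = 59957.9242 J/mol
Ea = 59.96 kJ/mol

59.96 kJ/mol


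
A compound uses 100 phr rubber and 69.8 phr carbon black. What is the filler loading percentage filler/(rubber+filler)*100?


Filler % = filler / (rubber + filler) * 100
= 69.8 / (100 + 69.8) * 100
= 69.8 / 169.8 * 100
= 41.11%

41.11%


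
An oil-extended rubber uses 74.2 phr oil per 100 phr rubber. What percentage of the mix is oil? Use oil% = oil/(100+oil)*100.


Oil % = oil / (100 + oil) * 100
= 74.2 / (100 + 74.2) * 100
= 74.2 / 174.2 * 100
= 42.59%

42.59%


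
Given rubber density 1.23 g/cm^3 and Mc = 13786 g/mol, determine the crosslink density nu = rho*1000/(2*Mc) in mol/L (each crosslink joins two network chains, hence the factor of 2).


nu = rho * 1000 / (2 * Mc)
nu = 1.23 * 1000 / (2 * 13786)
nu = 1230.0 / 27572
nu = 0.0446 mol/L

0.0446 mol/L


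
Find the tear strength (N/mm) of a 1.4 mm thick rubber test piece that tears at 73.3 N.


Tear strength = force / thickness
= 73.3 / 1.4
= 52.36 N/mm

52.36 N/mm


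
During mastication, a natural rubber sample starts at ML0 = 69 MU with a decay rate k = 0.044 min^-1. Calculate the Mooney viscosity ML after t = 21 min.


ML = ML0 * exp(-k * t)
ML = 69 * exp(-0.044 * 21)
ML = 69 * 0.3969
ML = 27.39 MU

27.39 MU


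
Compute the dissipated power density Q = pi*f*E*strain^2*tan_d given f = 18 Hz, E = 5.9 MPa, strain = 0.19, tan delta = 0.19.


Q = pi * f * E * strain^2 * tan_d
= pi * 18 * 5.9 * 0.19^2 * 0.19
= pi * 18 * 5.9 * 0.0361 * 0.19
= 2.2884

Q = 2.2884


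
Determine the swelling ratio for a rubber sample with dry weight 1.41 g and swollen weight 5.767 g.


Q = W_swollen / W_dry
Q = 5.767 / 1.41
Q = 4.09

Q = 4.09


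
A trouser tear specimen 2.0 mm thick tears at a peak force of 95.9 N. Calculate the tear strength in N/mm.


Tear strength = force / thickness
= 95.9 / 2.0
= 47.95 N/mm

47.95 N/mm


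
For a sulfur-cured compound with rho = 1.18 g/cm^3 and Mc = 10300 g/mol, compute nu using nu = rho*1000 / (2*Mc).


nu = rho * 1000 / (2 * Mc)
nu = 1.18 * 1000 / (2 * 10300)
nu = 1180.0 / 20600
nu = 0.0573 mol/L

0.0573 mol/L


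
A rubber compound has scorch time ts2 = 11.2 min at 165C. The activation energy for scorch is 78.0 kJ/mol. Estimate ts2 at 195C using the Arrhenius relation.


Convert temperatures: T1 = 165 + 273.15 = 438.15 K, T2 = 195 + 273.15 = 468.15 K
ts2_new = 11.2 * exp(78000 / 8.314 * (1/468.15 - 1/438.15))
1/T2 - 1/T1 = -1.4626e-04
ts2_new = 2.84 min

2.84 min


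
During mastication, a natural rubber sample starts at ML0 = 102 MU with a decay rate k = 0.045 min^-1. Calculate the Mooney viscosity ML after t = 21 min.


ML = ML0 * exp(-k * t)
ML = 102 * exp(-0.045 * 21)
ML = 102 * 0.3887
ML = 39.65 MU

39.65 MU


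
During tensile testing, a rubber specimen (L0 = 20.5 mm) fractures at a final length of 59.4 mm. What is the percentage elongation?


Elongation = (Lf - L0) / L0 * 100
= (59.4 - 20.5) / 20.5 * 100
= 38.9 / 20.5 * 100
= 189.8%

189.8%


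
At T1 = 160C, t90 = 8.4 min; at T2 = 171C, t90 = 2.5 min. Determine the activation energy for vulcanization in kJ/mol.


T1 = 433.15 K, T2 = 444.15 K
1/T1 - 1/T2 = 5.7177e-05
ln(t1/t2) = ln(8.4/2.5) = 1.2119
Ea = 8.314 * 1.2119 / 5.7177e-05 = 176224.7036 J/mol
Ea = 176.22 kJ/mol

176.22 kJ/mol


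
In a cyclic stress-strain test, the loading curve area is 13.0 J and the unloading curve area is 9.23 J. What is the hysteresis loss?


Hysteresis loss = loading - unloading
= 13.0 - 9.23
= 3.77 J

3.77 J


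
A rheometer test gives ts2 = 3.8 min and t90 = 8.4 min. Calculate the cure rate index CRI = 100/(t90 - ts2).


CRI = 100 / (t90 - ts2)
= 100 / (8.4 - 3.8)
= 100 / 4.6
= 21.74 min^-1

21.74 min^-1


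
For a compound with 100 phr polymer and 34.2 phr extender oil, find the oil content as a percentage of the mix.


Oil % = oil / (100 + oil) * 100
= 34.2 / (100 + 34.2) * 100
= 34.2 / 134.2 * 100
= 25.48%

25.48%


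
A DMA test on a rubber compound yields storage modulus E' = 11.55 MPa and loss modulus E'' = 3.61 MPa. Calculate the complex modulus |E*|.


|E*| = sqrt(E'^2 + E''^2)
= sqrt(11.55^2 + 3.61^2)
= sqrt(133.4025 + 13.0321)
= 12.101 MPa

12.101 MPa


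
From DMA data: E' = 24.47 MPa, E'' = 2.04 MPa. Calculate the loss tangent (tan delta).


tan delta = E'' / E'
= 2.04 / 24.47
= 0.0834

tan delta = 0.0834


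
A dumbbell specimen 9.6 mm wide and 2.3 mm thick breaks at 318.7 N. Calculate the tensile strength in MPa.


Area = width * thickness = 9.6 * 2.3 = 22.08 mm^2
TS = force / area = 318.7 / 22.08 = 14.43 MPa

14.43 MPa


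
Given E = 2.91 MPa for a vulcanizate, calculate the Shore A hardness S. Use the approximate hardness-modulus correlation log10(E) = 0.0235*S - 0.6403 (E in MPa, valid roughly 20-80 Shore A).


log10(E) = 0.0235*S - 0.6403  =>  S = (log10(E) + 0.6403) / 0.0235
log10(2.91) = 0.463893
S = (0.463893 + 0.6403) / 0.0235 = 1.104193 / 0.0235
S = 47.0

Shore A = 47.0


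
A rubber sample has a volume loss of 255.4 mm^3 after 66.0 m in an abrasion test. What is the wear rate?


Rate = volume_loss / distance
= 255.4 / 66.0
= 3.87 mm^3/m

3.87 mm^3/m


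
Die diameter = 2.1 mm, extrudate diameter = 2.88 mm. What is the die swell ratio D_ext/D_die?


Die swell ratio = D_extrudate / D_die
= 2.88 / 2.1
= 1.371

Die swell = 1.371


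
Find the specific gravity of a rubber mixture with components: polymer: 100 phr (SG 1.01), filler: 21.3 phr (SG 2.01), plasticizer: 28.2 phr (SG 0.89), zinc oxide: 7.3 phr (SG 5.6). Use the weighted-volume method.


Sum of weights = 156.8
Volume contributions:
  polymer: 100/1.01 = 99.0099
  filler: 21.3/2.01 = 10.5970
  plasticizer: 28.2/0.89 = 31.6854
  zinc oxide: 7.3/5.6 = 1.3036
Sum of volumes = 142.5959
SG = 156.8 / 142.5959 = 1.1

SG = 1.1


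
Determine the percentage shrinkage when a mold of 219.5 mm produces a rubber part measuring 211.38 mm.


Shrinkage = (mold - part) / mold * 100
= (219.5 - 211.38) / 219.5 * 100
= 8.12 / 219.5 * 100
= 3.7%

3.7%


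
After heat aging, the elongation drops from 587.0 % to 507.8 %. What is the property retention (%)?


Retention = aged / original * 100
= 507.8 / 587.0 * 100
= 86.5%

86.5%


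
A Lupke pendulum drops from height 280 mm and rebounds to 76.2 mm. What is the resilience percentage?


Resilience = h_rebound / h_drop * 100
= 76.2 / 280 * 100
= 27.2%

27.2%


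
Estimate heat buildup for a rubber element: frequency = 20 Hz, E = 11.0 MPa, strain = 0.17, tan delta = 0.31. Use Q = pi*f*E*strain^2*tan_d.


Q = pi * f * E * strain^2 * tan_d
= pi * 20 * 11.0 * 0.17^2 * 0.31
= pi * 20 * 11.0 * 0.0289 * 0.31
= 6.1920

Q = 6.1920


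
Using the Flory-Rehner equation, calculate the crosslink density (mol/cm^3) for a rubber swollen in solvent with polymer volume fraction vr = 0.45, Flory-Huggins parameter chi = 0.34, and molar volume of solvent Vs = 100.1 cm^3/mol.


ln(1 - vr) = ln(1 - 0.45) = -0.5978
Numerator = -((-0.5978) + 0.45 + 0.34 * 0.45^2) = 0.0790
Denominator = 100.1 * (0.45^(1/3) - 0.45/2) = 54.1851
nu = 0.0790 / 54.1851 = 0.0015 mol/cm^3

0.0015 mol/cm^3


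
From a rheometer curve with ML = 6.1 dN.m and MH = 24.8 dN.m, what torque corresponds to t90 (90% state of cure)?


M90 = ML + 0.9 * (MH - ML)
M90 = 6.1 + 0.9 * (24.8 - 6.1)
M90 = 6.1 + 0.9 * 18.7
M90 = 22.93 dN.m

22.93 dN.m


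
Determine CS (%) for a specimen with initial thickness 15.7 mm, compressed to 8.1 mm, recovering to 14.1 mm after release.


CS = (t0 - recovered) / (t0 - ts) * 100
= (15.7 - 14.1) / (15.7 - 8.1) * 100
= 1.6 / 7.6 * 100
= 21.1%

21.1%


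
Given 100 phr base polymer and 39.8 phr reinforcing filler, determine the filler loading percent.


Filler % = filler / (rubber + filler) * 100
= 39.8 / (100 + 39.8) * 100
= 39.8 / 139.8 * 100
= 28.47%

28.47%


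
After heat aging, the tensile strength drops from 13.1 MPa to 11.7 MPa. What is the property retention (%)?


Retention = aged / original * 100
= 11.7 / 13.1 * 100
= 89.3%

89.3%


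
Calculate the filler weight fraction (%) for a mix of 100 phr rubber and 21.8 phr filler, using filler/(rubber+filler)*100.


Filler % = filler / (rubber + filler) * 100
= 21.8 / (100 + 21.8) * 100
= 21.8 / 121.8 * 100
= 17.9%

17.9%


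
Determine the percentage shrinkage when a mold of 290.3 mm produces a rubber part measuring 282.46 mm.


Shrinkage = (mold - part) / mold * 100
= (290.3 - 282.46) / 290.3 * 100
= 7.84 / 290.3 * 100
= 2.7%

2.7%


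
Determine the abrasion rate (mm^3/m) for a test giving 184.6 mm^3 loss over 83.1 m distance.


Rate = volume_loss / distance
= 184.6 / 83.1
= 2.221 mm^3/m

2.221 mm^3/m


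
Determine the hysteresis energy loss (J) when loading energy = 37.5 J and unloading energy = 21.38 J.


Hysteresis loss = loading - unloading
= 37.5 - 21.38
= 16.12 J

16.12 J


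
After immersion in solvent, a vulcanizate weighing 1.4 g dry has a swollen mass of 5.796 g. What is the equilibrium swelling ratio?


Q = W_swollen / W_dry
Q = 5.796 / 1.4
Q = 4.14

Q = 4.14


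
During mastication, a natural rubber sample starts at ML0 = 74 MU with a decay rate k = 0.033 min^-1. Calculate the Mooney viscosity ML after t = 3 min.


ML = ML0 * exp(-k * t)
ML = 74 * exp(-0.033 * 3)
ML = 74 * 0.9057
ML = 67.02 MU

67.02 MU


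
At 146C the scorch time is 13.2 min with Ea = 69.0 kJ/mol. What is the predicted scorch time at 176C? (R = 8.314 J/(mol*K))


Convert temperatures: T1 = 146 + 273.15 = 419.15 K, T2 = 176 + 273.15 = 449.15 K
ts2_new = 13.2 * exp(69000 / 8.314 * (1/449.15 - 1/419.15))
1/T2 - 1/T1 = -1.5935e-04
ts2_new = 3.52 min

3.52 min
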